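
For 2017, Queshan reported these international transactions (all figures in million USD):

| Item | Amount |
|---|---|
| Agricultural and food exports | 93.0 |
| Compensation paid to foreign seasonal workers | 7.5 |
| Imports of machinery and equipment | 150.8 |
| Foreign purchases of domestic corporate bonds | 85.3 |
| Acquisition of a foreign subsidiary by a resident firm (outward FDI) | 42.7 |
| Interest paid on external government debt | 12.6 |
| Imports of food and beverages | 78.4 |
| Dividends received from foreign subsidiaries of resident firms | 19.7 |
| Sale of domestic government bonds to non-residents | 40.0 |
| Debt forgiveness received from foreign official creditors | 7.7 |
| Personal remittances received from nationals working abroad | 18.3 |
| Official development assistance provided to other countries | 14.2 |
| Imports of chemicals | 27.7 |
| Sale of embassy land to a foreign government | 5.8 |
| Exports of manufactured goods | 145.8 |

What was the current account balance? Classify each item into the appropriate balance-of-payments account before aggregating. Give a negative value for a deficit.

-14.4

Goods: 145.8 - 150.8 - 27.7 - 78.4 + 93.0 = -18.1
Primary income: 19.7 - 7.5 - 12.6 = -0.4
Secondary income: 18.3 - 14.2 = 4.1
Current account = (-18.1) + (-0.4) + 4.1 = -14.4
(Excluded from the current account — financial account: foreign purchases of domestic corporate bonds 85.3, acquisition of a foreign subsidiary by a resident firm (outward FDI) 42.7, sale of domestic government bonds to non-residents 40.0; capital account: debt forgiveness received from foreign official creditors 7.7, sale of embassy land to a foreign government 5.8.)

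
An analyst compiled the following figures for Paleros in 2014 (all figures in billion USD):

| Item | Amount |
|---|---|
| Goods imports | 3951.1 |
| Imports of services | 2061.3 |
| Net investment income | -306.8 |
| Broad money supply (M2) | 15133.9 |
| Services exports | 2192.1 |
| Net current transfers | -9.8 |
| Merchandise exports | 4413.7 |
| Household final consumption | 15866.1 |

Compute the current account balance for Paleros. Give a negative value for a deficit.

276.8

Goods balance = 4413.7 - 3951.1 = 462.6
Services balance = 2192.1 - 2061.3 = 130.8
Trade balance (goods + services) = 462.6 + 130.8 = 593.4
Net primary income = -306.8
Net secondary income = -9.8
Current account = 593.4 + (-306.8) + (-9.8) = 276.8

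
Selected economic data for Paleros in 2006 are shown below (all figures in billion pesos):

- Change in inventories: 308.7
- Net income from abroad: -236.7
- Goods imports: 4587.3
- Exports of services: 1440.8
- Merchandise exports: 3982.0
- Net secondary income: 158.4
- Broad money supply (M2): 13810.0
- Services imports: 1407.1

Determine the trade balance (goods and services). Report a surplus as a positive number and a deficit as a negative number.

-571.6

Goods balance = 3982.0 - 4587.3 = -605.3
Services balance = 1440.8 - 1407.1 = 33.7
Trade balance (goods + services) = -605.3 + 33.7 = -571.6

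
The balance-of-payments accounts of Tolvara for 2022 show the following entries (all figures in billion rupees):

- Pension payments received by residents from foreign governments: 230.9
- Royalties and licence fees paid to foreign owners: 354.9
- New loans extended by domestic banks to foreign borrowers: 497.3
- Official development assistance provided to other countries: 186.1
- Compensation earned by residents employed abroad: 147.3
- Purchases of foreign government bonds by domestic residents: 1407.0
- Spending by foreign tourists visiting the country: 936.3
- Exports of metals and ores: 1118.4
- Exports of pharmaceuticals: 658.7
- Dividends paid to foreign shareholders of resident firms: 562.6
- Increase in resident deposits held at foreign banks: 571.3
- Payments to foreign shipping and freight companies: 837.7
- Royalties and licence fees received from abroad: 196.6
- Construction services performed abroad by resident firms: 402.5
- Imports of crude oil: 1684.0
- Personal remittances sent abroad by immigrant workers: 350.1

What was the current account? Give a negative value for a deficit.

-284.7

Goods: 1118.4 + 658.7 - 1684.0 = 93.1
Services: -354.9 + 196.6 + 402.5 + 936.3 - 837.7 = 342.8
Primary income: -562.6 + 147.3 = -415.3
Secondary income: 230.9 - 186.1 - 350.1 = -305.3
Current account = 93.1 + 342.8 + (-415.3) + (-305.3) = -284.7
(Excluded from the current account — financial account: new loans extended by domestic banks to foreign borrowers 497.3, purchases of foreign government bonds by domestic residents 1407.0, increase in resident deposits held at foreign banks 571.3.)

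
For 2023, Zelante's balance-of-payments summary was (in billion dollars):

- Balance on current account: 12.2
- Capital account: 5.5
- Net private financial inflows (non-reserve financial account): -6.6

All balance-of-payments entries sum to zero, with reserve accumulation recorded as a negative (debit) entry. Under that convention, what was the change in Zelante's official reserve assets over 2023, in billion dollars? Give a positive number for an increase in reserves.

Official reserve transactions balance = -(12.2 + 5.5 + (-6.6)) = -11.1
An accumulation of reserves is recorded as a debit (negative entry), so the change in the stock of reserves is the negative of that balance.
Change in official reserves = -(-11.1) = 11.1

11.1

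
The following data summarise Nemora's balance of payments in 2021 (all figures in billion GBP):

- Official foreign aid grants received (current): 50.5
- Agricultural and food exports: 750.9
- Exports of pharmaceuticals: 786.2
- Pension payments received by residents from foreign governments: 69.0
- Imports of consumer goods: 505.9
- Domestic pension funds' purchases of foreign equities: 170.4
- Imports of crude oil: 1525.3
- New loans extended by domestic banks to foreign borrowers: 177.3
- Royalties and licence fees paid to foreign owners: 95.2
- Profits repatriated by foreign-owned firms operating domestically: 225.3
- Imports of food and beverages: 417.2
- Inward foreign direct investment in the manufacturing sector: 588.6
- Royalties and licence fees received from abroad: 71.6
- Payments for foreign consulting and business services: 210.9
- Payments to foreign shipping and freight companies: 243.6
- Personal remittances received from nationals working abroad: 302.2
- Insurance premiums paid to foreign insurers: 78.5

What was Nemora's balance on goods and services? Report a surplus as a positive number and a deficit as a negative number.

-1467.9

Goods: 786.2 + 750.9 - 505.9 - 417.2 - 1525.3 = -911.3
Services: -78.5 - 210.9 + 71.6 - 95.2 - 243.6 = -556.6
Trade balance = -911.3 + (-556.6) = -1467.9
(Excluded from the trade balance — secondary income: official foreign aid grants received (current) 50.5, pension payments received by residents from foreign governments 69.0, personal remittances received from nationals working abroad 302.2; financial account: domestic pension funds' purchases of foreign equities 170.4, new loans extended by domestic banks to foreign borrowers 177.3, inward foreign direct investment in the manufacturing sector 588.6; primary income: profits repatriated by foreign-owned firms operating domestically 225.3.)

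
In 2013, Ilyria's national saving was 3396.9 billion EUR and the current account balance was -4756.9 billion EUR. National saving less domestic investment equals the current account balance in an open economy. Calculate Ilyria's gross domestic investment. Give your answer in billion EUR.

S - I = CA (net lending to the rest of the world).
I = S - CA = 3396.9 - (-4756.9) = 8153.8

8153.8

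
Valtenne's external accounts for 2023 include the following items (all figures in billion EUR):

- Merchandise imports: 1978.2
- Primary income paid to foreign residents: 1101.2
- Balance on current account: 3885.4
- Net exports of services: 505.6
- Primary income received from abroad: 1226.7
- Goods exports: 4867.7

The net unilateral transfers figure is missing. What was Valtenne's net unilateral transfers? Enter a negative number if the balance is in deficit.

Current account = goods balance + services balance + net primary income + net secondary income
Sum of the known components = 3520.6
Net unilateral transfers = CA - (known components) = 3885.4 - 3520.6 = 364.8

364.8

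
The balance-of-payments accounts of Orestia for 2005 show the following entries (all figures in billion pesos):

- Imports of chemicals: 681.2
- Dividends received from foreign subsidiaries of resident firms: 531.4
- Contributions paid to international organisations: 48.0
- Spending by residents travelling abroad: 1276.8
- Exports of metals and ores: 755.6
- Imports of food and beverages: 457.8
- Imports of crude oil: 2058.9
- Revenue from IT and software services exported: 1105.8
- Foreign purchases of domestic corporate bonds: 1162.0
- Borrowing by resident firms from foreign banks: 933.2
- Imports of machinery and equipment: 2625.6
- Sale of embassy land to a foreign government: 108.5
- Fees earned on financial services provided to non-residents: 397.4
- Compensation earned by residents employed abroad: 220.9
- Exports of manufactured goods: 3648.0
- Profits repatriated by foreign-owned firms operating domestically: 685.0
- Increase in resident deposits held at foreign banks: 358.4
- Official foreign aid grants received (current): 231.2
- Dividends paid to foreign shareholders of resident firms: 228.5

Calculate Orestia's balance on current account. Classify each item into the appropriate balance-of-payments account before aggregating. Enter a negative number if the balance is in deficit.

Goods: -2625.6 - 681.2 + 3648.0 - 2058.9 - 457.8 + 755.6 = -1419.9
Services: -1276.8 + 1105.8 + 397.4 = 226.4
Primary income: -228.5 - 685.0 + 220.9 + 531.4 = -161.2
Secondary income: 231.2 - 48.0 = 183.2
Current account = (-1419.9) + 226.4 + (-161.2) + 183.2 = -1171.5
(Excluded from the current account — financial account: foreign purchases of domestic corporate bonds 1162.0, borrowing by resident firms from foreign banks 933.2, increase in resident deposits held at foreign banks 358.4; capital account: sale of embassy land to a foreign government 108.5.)

-1171.5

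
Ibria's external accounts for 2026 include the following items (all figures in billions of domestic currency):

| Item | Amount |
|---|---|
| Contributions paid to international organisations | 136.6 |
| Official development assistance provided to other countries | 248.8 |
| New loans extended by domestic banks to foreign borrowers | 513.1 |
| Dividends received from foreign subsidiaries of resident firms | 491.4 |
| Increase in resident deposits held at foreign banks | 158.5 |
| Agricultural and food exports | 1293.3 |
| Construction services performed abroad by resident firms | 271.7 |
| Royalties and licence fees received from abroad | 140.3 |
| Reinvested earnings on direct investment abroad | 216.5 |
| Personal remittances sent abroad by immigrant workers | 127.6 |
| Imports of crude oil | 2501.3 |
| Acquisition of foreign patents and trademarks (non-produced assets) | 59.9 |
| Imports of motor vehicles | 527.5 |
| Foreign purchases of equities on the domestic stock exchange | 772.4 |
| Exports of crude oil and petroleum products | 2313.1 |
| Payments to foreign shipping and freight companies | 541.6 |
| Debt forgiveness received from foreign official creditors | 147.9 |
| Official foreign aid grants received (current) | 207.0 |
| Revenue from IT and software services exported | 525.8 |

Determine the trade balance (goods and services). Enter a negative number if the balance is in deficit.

973.8

Goods: 2313.1 - 2501.3 - 527.5 + 1293.3 = 577.6
Services: 140.3 - 541.6 + 271.7 + 525.8 = 396.2
Trade balance = 577.6 + 396.2 = 973.8
(Excluded from the trade balance — secondary income: contributions paid to international organisations 136.6, official development assistance provided to other countries 248.8, personal remittances sent abroad by immigrant workers 127.6, official foreign aid grants received (current) 207.0; financial account: new loans extended by domestic banks to foreign borrowers 513.1, increase in resident deposits held at foreign banks 158.5, foreign purchases of equities on the domestic stock exchange 772.4; primary income: dividends received from foreign subsidiaries of resident firms 491.4, reinvested earnings on direct investment abroad 216.5; capital account: acquisition of foreign patents and trademarks (non-produced assets) 59.9, debt forgiveness received from foreign official creditors 147.9.)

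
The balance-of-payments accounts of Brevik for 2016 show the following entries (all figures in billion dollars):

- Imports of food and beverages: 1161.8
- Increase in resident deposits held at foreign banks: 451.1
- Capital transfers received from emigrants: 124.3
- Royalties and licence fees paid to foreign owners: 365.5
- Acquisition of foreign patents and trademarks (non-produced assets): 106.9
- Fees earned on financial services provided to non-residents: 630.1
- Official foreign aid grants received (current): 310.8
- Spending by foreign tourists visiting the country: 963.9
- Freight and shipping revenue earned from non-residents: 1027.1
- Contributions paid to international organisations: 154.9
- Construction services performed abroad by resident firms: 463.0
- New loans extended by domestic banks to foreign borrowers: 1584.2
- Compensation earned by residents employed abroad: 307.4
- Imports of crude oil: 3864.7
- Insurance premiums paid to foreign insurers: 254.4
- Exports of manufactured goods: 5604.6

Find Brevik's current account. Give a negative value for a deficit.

Goods: 5604.6 - 1161.8 - 3864.7 = 578.1
Services: -254.4 - 365.5 + 963.9 + 1027.1 + 630.1 + 463.0 = 2464.2
Primary income: 307.4
Secondary income: -154.9 + 310.8 = 155.9
Current account = 578.1 + 2464.2 + 307.4 + 155.9 = 3505.6
(Excluded from the current account — financial account: increase in resident deposits held at foreign banks 451.1, new loans extended by domestic banks to foreign borrowers 1584.2; capital account: capital transfers received from emigrants 124.3, acquisition of foreign patents and trademarks (non-produced assets) 106.9.)

3505.6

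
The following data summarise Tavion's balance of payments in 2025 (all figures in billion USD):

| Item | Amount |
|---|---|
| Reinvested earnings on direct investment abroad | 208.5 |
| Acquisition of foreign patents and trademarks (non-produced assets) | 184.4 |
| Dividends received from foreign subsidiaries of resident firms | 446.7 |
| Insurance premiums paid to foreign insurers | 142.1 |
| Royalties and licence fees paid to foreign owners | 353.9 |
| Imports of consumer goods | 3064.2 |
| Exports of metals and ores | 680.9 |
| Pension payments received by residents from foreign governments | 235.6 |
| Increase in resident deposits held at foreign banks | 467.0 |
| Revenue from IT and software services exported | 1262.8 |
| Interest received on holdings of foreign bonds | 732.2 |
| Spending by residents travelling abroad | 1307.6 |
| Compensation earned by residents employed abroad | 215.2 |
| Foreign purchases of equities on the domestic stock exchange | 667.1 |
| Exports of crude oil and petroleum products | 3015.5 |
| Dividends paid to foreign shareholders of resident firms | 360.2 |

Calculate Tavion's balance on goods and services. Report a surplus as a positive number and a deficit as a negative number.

Goods: 680.9 + 3015.5 - 3064.2 = 632.2
Services: -353.9 - 142.1 - 1307.6 + 1262.8 = -540.8
Trade balance = 632.2 + (-540.8) = 91.4
(Excluded from the trade balance — primary income: reinvested earnings on direct investment abroad 208.5, dividends received from foreign subsidiaries of resident firms 446.7, interest received on holdings of foreign bonds 732.2, compensation earned by residents employed abroad 215.2, dividends paid to foreign shareholders of resident firms 360.2; capital account: acquisition of foreign patents and trademarks (non-produced assets) 184.4; secondary income: pension payments received by residents from foreign governments 235.6; financial account: increase in resident deposits held at foreign banks 467.0, foreign purchases of equities on the domestic stock exchange 667.1.)

91.4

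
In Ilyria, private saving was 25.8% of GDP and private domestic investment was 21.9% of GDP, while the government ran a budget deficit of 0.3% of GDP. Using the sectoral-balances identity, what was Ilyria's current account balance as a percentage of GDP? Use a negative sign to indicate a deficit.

3.6

By the sectoral-balances identity, CA = (S_private - I) + (T - G).
Private balance = 25.8 - 21.9 = 3.9
Government balance (T - G) = -0.3
CA = 3.9 + (-0.3) = 3.6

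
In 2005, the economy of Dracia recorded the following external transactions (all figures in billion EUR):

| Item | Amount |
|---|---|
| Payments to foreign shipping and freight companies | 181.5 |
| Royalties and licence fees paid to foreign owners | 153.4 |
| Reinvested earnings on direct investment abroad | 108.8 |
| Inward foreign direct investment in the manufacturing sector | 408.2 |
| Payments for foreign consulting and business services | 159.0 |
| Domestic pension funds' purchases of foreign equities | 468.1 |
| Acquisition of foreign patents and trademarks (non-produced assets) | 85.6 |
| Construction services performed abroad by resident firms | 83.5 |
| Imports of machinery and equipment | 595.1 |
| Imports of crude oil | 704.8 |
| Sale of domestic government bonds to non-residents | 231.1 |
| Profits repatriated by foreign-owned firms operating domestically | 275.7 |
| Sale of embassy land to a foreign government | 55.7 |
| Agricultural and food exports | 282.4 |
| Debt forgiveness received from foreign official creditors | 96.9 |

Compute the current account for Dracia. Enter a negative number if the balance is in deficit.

-1594.8

Goods: -595.1 - 704.8 + 282.4 = -1017.5
Services: -153.4 - 181.5 + 83.5 - 159.0 = -410.4
Primary income: -275.7 + 108.8 = -166.9
Current account = (-1017.5) + (-410.4) + (-166.9) = -1594.8
(Excluded from the current account — financial account: inward foreign direct investment in the manufacturing sector 408.2, domestic pension funds' purchases of foreign equities 468.1, sale of domestic government bonds to non-residents 231.1; capital account: acquisition of foreign patents and trademarks (non-produced assets) 85.6, sale of embassy land to a foreign government 55.7, debt forgiveness received from foreign official creditors 96.9.)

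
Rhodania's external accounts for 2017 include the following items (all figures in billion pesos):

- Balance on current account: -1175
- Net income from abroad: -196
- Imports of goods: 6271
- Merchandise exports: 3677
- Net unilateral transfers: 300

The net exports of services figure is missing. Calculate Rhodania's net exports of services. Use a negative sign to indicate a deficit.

Current account = goods balance + services balance + net primary income + net secondary income
Sum of the known components = -2490
Net exports of services = CA - (known components) = -1175 - (-2490) = 1315

1315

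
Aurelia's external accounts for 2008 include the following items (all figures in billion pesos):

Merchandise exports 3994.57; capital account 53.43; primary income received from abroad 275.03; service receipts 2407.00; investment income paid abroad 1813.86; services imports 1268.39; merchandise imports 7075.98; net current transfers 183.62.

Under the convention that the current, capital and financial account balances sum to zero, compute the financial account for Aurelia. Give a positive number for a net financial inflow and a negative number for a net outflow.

3244.58

Goods balance = 3994.57 - 7075.98 = -3081.41
Services balance = 2407.00 - 1268.39 = 1138.61
Trade balance (goods + services) = -3081.41 + 1138.61 = -1942.80
Net primary income = 275.03 - 1813.86 = -1538.83
Net secondary income = 183.62
Current account = -1942.80 + (-1538.83) + 183.62 = -3298.01
Financial account = -(-3298.01 + 53.43) = 3244.58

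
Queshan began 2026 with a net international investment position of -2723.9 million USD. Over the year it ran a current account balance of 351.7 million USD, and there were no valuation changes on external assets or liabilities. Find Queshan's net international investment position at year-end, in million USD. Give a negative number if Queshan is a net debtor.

With no valuation effects, change in NIIP = current account = 351.7
End-of-year NIIP = -2723.9 + 351.7 = -2372.2

-2372.2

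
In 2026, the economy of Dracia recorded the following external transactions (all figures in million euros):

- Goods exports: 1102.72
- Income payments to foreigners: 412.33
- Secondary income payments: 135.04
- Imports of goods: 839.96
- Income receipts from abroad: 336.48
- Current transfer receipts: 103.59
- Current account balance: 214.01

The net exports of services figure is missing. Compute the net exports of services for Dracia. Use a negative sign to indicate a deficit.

Current account = goods balance + services balance + net primary income + net secondary income
Sum of the known components = 155.46
Net exports of services = CA - (known components) = 214.01 - 155.46 = 58.55

58.55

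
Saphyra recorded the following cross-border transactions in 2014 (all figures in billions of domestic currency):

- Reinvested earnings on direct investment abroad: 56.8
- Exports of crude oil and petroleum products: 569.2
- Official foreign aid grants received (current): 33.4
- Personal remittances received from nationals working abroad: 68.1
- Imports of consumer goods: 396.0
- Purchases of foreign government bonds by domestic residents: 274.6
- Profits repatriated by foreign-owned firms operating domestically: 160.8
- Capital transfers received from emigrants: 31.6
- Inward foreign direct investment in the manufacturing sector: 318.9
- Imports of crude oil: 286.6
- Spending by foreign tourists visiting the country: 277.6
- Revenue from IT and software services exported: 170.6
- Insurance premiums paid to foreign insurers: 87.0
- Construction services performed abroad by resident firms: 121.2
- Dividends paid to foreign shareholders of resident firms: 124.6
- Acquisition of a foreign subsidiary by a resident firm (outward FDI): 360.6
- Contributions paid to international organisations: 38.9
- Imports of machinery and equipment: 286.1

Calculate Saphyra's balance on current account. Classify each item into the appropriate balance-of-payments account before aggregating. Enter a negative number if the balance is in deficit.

Goods: 569.2 - 286.6 - 286.1 - 396.0 = -399.5
Services: 170.6 + 121.2 + 277.6 - 87.0 = 482.4
Primary income: 56.8 - 160.8 - 124.6 = -228.6
Secondary income: 68.1 - 38.9 + 33.4 = 62.6
Current account = (-399.5) + 482.4 + (-228.6) + 62.6 = -83.1
(Excluded from the current account — financial account: purchases of foreign government bonds by domestic residents 274.6, inward foreign direct investment in the manufacturing sector 318.9, acquisition of a foreign subsidiary by a resident firm (outward FDI) 360.6; capital account: capital transfers received from emigrants 31.6.)

-83.1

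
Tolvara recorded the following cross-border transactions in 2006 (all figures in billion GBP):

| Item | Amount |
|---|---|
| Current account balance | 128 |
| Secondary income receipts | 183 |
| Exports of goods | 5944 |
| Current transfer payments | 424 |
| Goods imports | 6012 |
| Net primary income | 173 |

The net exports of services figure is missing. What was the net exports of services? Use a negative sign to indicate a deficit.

Current account = goods balance + services balance + net primary income + net secondary income
Sum of the known components = -136
Net exports of services = CA - (known components) = 128 - (-136) = 264

264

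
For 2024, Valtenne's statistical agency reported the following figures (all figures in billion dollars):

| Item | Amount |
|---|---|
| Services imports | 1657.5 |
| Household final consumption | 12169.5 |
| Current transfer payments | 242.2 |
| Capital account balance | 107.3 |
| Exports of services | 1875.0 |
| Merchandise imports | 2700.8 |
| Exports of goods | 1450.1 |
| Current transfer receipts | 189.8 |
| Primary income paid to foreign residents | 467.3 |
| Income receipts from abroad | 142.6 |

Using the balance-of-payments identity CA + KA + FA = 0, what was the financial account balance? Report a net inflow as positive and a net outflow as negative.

Goods balance = 1450.1 - 2700.8 = -1250.7
Services balance = 1875.0 - 1657.5 = 217.5
Trade balance (goods + services) = -1250.7 + 217.5 = -1033.2
Net primary income = 142.6 - 467.3 = -324.7
Net secondary income = 189.8 - 242.2 = -52.4
Current account = -1033.2 + (-324.7) + (-52.4) = -1410.3
Financial account = -(-1410.3 + 107.3) = 1303.0

1303.0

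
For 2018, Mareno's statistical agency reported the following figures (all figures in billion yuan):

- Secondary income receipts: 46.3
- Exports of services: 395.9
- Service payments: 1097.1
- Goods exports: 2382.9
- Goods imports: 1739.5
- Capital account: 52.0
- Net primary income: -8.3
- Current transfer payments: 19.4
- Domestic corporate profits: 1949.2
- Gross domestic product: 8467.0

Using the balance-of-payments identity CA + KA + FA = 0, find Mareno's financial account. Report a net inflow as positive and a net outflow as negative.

-12.8

Goods balance = 2382.9 - 1739.5 = 643.4
Services balance = 395.9 - 1097.1 = -701.2
Trade balance (goods + services) = 643.4 + (-701.2) = -57.8
Net primary income = -8.3
Net secondary income = 46.3 - 19.4 = 26.9
Current account = -57.8 + (-8.3) + 26.9 = -39.2
Financial account = -(-39.2 + 52.0) = -12.8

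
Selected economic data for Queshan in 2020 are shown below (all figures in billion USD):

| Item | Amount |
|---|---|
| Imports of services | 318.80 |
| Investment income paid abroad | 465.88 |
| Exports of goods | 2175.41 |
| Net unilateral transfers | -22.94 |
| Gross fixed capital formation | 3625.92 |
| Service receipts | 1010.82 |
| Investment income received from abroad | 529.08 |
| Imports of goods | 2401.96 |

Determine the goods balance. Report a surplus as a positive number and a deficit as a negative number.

Goods balance = 2175.41 - 2401.96 = -226.55

-226.55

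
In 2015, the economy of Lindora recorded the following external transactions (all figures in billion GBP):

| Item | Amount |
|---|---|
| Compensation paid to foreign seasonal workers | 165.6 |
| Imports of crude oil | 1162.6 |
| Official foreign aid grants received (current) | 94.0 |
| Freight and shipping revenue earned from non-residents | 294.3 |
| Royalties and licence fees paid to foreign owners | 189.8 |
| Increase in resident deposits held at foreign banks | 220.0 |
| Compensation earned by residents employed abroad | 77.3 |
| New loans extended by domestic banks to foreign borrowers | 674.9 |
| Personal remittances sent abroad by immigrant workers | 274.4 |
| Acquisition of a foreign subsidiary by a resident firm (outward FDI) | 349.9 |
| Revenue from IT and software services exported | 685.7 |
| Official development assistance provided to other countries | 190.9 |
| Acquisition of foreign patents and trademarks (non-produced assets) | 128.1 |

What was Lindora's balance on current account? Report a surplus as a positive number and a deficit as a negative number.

Goods: -1162.6
Services: 294.3 + 685.7 - 189.8 = 790.2
Primary income: -165.6 + 77.3 = -88.3
Secondary income: -274.4 - 190.9 + 94.0 = -371.3
Current account = (-1162.6) + 790.2 + (-88.3) + (-371.3) = -832.0
(Excluded from the current account — financial account: increase in resident deposits held at foreign banks 220.0, new loans extended by domestic banks to foreign borrowers 674.9, acquisition of a foreign subsidiary by a resident firm (outward FDI) 349.9; capital account: acquisition of foreign patents and trademarks (non-produced assets) 128.1.)

-832.0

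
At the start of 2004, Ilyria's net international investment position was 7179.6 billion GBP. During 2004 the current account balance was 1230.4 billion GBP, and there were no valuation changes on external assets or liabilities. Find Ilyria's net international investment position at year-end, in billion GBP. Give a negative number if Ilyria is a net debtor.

With no valuation effects, change in NIIP = current account = 1230.4
End-of-year NIIP = 7179.6 + 1230.4 = 8410.0

8410.0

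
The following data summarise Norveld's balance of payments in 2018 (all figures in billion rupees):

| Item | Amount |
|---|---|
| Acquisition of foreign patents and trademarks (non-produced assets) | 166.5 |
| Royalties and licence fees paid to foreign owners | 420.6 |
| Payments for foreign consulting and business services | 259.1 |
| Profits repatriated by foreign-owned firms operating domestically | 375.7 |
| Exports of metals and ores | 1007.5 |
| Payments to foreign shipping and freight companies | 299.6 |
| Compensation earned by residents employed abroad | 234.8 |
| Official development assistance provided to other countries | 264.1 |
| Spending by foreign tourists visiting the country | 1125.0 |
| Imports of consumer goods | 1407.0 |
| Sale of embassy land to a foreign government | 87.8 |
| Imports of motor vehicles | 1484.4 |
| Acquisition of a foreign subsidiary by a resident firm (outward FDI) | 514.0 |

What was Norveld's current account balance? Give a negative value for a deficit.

-2143.2

Goods: 1007.5 - 1484.4 - 1407.0 = -1883.9
Services: -420.6 + 1125.0 - 299.6 - 259.1 = 145.7
Primary income: -375.7 + 234.8 = -140.9
Secondary income: -264.1
Current account = (-1883.9) + 145.7 + (-140.9) + (-264.1) = -2143.2
(Excluded from the current account — capital account: acquisition of foreign patents and trademarks (non-produced assets) 166.5, sale of embassy land to a foreign government 87.8; financial account: acquisition of a foreign subsidiary by a resident firm (outward FDI) 514.0.)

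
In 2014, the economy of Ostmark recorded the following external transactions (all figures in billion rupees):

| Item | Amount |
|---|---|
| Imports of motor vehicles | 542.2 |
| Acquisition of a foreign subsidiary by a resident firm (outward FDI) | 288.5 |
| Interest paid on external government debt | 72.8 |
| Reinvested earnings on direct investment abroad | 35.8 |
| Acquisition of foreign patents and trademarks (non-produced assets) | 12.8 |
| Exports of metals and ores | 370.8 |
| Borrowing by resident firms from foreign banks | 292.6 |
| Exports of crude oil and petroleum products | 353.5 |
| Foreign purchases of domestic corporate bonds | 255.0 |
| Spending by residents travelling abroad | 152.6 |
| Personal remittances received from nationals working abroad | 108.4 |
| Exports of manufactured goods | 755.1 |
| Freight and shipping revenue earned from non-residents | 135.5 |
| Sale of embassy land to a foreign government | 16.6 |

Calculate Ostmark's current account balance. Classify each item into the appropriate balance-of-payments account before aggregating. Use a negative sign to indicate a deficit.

991.5

Goods: 370.8 + 755.1 + 353.5 - 542.2 = 937.2
Services: -152.6 + 135.5 = -17.1
Primary income: -72.8 + 35.8 = -37.0
Secondary income: 108.4
Current account = 937.2 + (-17.1) + (-37.0) + 108.4 = 991.5
(Excluded from the current account — financial account: acquisition of a foreign subsidiary by a resident firm (outward FDI) 288.5, borrowing by resident firms from foreign banks 292.6, foreign purchases of domestic corporate bonds 255.0; capital account: acquisition of foreign patents and trademarks (non-produced assets) 12.8, sale of embassy land to a foreign government 16.6.)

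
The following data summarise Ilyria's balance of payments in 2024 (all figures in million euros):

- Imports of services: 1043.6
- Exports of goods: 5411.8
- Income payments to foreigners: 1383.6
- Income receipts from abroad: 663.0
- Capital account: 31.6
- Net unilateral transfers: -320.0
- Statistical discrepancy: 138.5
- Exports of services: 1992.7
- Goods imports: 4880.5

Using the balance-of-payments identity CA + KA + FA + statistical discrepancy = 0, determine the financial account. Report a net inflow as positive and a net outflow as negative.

Goods balance = 5411.8 - 4880.5 = 531.3
Services balance = 1992.7 - 1043.6 = 949.1
Trade balance (goods + services) = 531.3 + 949.1 = 1480.4
Net primary income = 663.0 - 1383.6 = -720.6
Net secondary income = -320.0
Current account = 1480.4 + (-720.6) + (-320.0) = 439.8
Financial account = -(439.8 + 31.6 + 138.5) = -609.9

-609.9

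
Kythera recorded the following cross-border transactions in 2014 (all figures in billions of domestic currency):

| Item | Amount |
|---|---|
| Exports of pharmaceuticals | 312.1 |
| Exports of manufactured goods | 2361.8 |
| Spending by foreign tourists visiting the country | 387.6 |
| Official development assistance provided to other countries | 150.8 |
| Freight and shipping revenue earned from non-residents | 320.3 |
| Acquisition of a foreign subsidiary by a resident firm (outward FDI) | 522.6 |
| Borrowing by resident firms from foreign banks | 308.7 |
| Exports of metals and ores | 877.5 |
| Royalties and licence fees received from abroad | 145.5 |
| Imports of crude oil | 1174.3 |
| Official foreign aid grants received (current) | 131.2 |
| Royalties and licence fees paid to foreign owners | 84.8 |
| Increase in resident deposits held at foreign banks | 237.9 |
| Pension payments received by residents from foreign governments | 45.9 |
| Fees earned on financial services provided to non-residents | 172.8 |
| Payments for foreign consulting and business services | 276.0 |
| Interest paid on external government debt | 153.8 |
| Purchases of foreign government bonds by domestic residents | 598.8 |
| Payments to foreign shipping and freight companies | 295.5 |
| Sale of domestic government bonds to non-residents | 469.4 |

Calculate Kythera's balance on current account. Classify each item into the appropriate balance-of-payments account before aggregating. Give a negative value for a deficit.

Goods: -1174.3 + 877.5 + 2361.8 + 312.1 = 2377.1
Services: 320.3 + 145.5 - 295.5 - 276.0 + 387.6 + 172.8 - 84.8 = 369.9
Primary income: -153.8
Secondary income: -150.8 + 45.9 + 131.2 = 26.3
Current account = 2377.1 + 369.9 + (-153.8) + 26.3 = 2619.5
(Excluded from the current account — financial account: acquisition of a foreign subsidiary by a resident firm (outward FDI) 522.6, borrowing by resident firms from foreign banks 308.7, increase in resident deposits held at foreign banks 237.9, purchases of foreign government bonds by domestic residents 598.8, sale of domestic government bonds to non-residents 469.4.)

2619.5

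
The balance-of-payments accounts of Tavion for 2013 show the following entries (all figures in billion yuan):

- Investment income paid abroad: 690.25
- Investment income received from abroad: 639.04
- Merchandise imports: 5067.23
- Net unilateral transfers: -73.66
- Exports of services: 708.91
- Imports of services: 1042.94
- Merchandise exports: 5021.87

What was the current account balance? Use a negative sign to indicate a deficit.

Goods balance = 5021.87 - 5067.23 = -45.36
Services balance = 708.91 - 1042.94 = -334.03
Trade balance (goods + services) = -45.36 + (-334.03) = -379.39
Net primary income = 639.04 - 690.25 = -51.21
Net secondary income = -73.66
Current account = -379.39 + (-51.21) + (-73.66) = -504.26

-504.26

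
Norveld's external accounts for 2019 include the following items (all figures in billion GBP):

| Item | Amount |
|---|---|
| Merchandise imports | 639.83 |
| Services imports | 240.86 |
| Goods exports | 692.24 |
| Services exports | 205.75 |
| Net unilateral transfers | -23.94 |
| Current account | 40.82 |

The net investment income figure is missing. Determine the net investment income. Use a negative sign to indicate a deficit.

Current account = goods balance + services balance + net primary income + net secondary income
Sum of the known components = -6.64
Net investment income = CA - (known components) = 40.82 - (-6.64) = 47.46

47.46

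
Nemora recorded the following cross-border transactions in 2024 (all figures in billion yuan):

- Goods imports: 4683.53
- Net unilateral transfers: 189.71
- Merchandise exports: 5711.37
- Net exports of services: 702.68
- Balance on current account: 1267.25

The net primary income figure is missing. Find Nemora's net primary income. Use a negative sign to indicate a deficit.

-652.98

Current account = goods balance + services balance + net primary income + net secondary income
Sum of the known components = 1920.23
Net primary income = CA - (known components) = 1267.25 - 1920.23 = -652.98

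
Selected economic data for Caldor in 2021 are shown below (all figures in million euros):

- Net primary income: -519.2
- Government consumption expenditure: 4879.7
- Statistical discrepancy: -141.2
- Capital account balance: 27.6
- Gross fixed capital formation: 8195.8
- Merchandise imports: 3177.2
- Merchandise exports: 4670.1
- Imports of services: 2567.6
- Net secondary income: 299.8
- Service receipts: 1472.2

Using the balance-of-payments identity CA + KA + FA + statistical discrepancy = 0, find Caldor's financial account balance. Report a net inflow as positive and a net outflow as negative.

Goods balance = 4670.1 - 3177.2 = 1492.9
Services balance = 1472.2 - 2567.6 = -1095.4
Trade balance (goods + services) = 1492.9 + (-1095.4) = 397.5
Net primary income = -519.2
Net secondary income = 299.8
Current account = 397.5 + (-519.2) + 299.8 = 178.1
Financial account = -(178.1 + 27.6 + (-141.2)) = -64.5

-64.5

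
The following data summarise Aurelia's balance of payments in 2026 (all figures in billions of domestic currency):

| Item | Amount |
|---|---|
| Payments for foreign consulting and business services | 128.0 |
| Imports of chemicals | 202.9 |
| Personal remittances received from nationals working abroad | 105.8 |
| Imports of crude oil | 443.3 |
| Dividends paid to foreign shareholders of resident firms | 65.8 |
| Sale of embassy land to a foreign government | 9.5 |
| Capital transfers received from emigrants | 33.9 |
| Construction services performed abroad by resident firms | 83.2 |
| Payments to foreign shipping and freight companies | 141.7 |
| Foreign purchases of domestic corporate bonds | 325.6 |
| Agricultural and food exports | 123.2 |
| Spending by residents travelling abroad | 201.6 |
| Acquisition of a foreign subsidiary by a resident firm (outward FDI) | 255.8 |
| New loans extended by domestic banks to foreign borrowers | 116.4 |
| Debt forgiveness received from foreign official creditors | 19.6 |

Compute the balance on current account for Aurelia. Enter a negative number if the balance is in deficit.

Goods: -443.3 - 202.9 + 123.2 = -523.0
Services: 83.2 - 128.0 - 141.7 - 201.6 = -388.1
Primary income: -65.8
Secondary income: 105.8
Current account = (-523.0) + (-388.1) + (-65.8) + 105.8 = -871.1
(Excluded from the current account — capital account: sale of embassy land to a foreign government 9.5, capital transfers received from emigrants 33.9, debt forgiveness received from foreign official creditors 19.6; financial account: foreign purchases of domestic corporate bonds 325.6, acquisition of a foreign subsidiary by a resident firm (outward FDI) 255.8, new loans extended by domestic banks to foreign borrowers 116.4.)

-871.1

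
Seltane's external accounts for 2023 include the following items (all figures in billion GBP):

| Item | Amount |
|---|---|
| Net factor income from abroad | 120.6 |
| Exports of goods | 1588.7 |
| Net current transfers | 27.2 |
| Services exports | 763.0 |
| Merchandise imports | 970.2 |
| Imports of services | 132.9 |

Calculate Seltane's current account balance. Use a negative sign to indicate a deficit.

1396.4

Goods balance = 1588.7 - 970.2 = 618.5
Services balance = 763.0 - 132.9 = 630.1
Trade balance (goods + services) = 618.5 + 630.1 = 1248.6
Net primary income = 120.6
Net secondary income = 27.2
Current account = 1248.6 + 120.6 + 27.2 = 1396.4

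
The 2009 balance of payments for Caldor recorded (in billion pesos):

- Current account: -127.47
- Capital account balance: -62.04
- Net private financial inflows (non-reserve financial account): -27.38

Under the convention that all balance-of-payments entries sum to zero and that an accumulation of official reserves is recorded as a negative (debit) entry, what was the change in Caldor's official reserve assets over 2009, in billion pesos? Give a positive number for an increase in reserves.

-216.89

Official reserve transactions balance = -((-127.47) + (-62.04) + (-27.38)) = 216.89
An accumulation of reserves is recorded as a debit (negative entry), so the change in the stock of reserves is the negative of that balance.
Change in official reserves = -(216.89) = -216.89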